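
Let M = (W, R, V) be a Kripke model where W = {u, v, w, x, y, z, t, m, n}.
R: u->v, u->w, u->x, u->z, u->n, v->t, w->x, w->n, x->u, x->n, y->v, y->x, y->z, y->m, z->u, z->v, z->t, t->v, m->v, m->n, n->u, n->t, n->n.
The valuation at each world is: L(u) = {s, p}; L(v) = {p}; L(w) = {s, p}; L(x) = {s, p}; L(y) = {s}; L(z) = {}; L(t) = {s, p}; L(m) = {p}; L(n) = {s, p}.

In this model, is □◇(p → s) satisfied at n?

At n: □◇(p → s) requires ◇(p → s) at every successor {u, t, n}.
  ◇(p → s) fails at t, so □◇(p → s) is false at n.
    At t: ◇(p → s) requires p → s at some successor in {v}.
      At v: p → s is false.
    So ◇(p → s) is false at t.

No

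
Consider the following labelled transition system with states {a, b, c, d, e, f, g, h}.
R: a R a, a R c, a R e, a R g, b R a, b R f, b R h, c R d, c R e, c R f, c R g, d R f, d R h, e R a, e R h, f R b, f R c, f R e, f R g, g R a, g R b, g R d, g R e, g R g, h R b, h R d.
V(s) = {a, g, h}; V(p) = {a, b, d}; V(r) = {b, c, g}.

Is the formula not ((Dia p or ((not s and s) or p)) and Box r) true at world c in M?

Recall that Box ψ holds at a world iff ψ holds at every accessible world, and Dia ψ holds iff ψ holds at some accessible world.
At c: (Dia p or ((not s and s) or p)) and Box r is false, so not ((Dia p or ((not s and s) or p)) and Box r) is true.
  At c: Dia p or ((not s and s) or p) is true, Box r is false, so (Dia p or ((not s and s) or p)) and Box r is false.
    At c: Dia p is true, (not s and s) or p is false, so Dia p or ((not s and s) or p) is true.
      At c: Dia p requires p at some successor in {d, e, f, g}.
        p holds at d, so Dia p is true at c.
    At c: Box r requires r at every successor {d, e, f, g}.
      r fails at d, so Box r is false at c.

Yes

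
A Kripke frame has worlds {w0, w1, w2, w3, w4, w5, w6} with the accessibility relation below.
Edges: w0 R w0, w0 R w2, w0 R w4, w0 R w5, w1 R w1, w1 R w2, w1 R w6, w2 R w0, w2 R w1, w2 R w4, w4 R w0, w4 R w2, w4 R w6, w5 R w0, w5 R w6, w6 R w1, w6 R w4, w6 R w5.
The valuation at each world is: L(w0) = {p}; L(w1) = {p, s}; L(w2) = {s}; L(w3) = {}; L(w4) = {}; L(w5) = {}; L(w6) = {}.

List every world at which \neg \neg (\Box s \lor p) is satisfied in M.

w0, w1, w3

Let φ = \neg \neg (\Box s \lor p). Evaluate φ at each world:
  w0 (successors {w0, w2, w4, w5}): φ is true.
  w1 (successors {w1, w2, w6}): φ is true.
  w2 (successors {w0, w1, w4}): φ is false.
  w3 (successors ∅): φ is true.
  w4 (successors {w0, w2, w6}): φ is false.
  w5 (successors {w0, w6}): φ is false.
  w6 (successors {w1, w4, w5}): φ is false.
For instance, at w1:
  At w1: \neg (\Box s \lor p) is false, so \neg \neg (\Box s \lor p) is true.
    At w1: \Box s \lor p is true, so \neg (\Box s \lor p) is false.
      At w1: \Box s is false, p is true, so \Box s \lor p is true.
Satisfying worlds: {w0, w1, w3}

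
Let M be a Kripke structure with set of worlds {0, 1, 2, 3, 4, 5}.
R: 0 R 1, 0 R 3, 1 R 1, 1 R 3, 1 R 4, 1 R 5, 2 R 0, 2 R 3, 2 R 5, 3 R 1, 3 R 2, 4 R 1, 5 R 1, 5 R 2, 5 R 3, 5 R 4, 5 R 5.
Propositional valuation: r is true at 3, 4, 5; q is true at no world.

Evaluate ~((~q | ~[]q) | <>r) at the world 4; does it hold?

No

At 4: (~q | ~[]q) | <>r is true, so ~((~q | ~[]q) | <>r) is false.
  At 4: ~q | ~[]q is true, <>r is false, so (~q | ~[]q) | <>r is true.
    At 4: ~q is true, ~[]q is true, so ~q | ~[]q is true.
      At 4: []q is false, so ~[]q is true.
    At 4: <>r requires r at some successor in {1}.
      At 1: r is false.
    So <>r is false at 4.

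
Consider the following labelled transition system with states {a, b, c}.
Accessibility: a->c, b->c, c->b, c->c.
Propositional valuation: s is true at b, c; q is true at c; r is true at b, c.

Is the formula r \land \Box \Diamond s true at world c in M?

Yes

At c: r is true, \Box \Diamond s is true, so r \land \Box \Diamond s is true.
  At c: \Box \Diamond s requires \Diamond s at every successor {b, c}.
      At b: \Diamond s requires s at some successor in {c}.
        s holds at c, so \Diamond s is true at b.
      At c: \Diamond s requires s at some successor in {b, c}.
        s holds at b, so \Diamond s is true at c.
  So \Box \Diamond s is true at c.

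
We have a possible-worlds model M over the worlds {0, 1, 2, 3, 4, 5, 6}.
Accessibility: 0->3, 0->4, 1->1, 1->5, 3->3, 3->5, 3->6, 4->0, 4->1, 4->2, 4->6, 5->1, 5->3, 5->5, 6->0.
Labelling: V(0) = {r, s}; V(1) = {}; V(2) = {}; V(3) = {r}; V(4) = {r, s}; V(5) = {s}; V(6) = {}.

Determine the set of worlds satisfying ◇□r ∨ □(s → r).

0, 2, 3, 4, 6

Let φ = ◇□r ∨ □(s → r). Evaluate φ at each world:
  0 (successors {3, 4}): φ is true.
  1 (successors {1, 5}): φ is false.
  2 (successors ∅): φ is true.
  3 (successors {3, 5, 6}): φ is true.
  4 (successors {0, 1, 2, 6}): φ is true.
  5 (successors {1, 3, 5}): φ is false.
  6 (successors {0}): φ is true.
For instance, at 1:
  At 1: ◇□r is false, □(s → r) is false, so ◇□r ∨ □(s → r) is false.
    At 1: ◇□r requires □r at some successor in {1, 5}.
      At 1: □r is false.
      At 5: □r is false.
    So ◇□r is false at 1.
    At 1: □(s → r) requires s → r at every successor {1, 5}.
      s → r fails at 5, so □(s → r) is false at 1.
Satisfying worlds: {0, 2, 3, 4, 6}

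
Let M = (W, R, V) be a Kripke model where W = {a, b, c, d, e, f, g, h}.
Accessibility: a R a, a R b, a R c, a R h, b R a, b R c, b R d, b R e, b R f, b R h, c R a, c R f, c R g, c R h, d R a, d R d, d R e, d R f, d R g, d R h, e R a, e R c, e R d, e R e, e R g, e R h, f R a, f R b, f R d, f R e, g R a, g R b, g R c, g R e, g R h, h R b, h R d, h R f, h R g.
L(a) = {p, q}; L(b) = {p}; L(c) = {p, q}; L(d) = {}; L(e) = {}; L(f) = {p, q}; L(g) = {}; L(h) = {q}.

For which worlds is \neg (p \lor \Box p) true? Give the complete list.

d, e, g, h

Recall that \Box ψ holds at a world iff ψ holds at every accessible world, and \Diamond ψ holds iff ψ holds at some accessible world.
Let φ = \neg (p \lor \Box p). Evaluate φ at each world:
  a (successors {a, b, c, h}): φ is false.
  b (successors {a, c, d, e, f, h}): φ is false.
  c (successors {a, f, g, h}): φ is false.
  d (successors {a, d, e, f, g, h}): φ is true.
  e (successors {a, c, d, e, g, h}): φ is true.
  f (successors {a, b, d, e}): φ is false.
  g (successors {a, b, c, e, h}): φ is true.
  h (successors {b, d, f, g}): φ is true.
For instance, at d:
  At d: p \lor \Box p is false, so \neg (p \lor \Box p) is true.
    At d: p is false, \Box p is false, so p \lor \Box p is false.
      At d: \Box p requires p at every successor {a, d, e, f, g, h}.
        p fails at d, so \Box p is false at d.
Satisfying worlds: {d, e, g, h}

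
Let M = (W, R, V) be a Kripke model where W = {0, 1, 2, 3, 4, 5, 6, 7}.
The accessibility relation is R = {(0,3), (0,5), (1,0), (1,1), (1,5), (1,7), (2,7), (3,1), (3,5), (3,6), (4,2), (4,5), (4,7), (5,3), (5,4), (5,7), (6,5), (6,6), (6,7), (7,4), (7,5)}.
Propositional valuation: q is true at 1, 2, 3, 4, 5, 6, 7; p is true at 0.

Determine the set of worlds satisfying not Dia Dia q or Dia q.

0, 1, 2, 3, 4, 5, 6, 7

Let φ = not Dia Dia q or Dia q. Evaluate φ at each world:
  0 (successors {3, 5}): φ is true.
  1 (successors {0, 1, 5, 7}): φ is true.
  2 (successors {7}): φ is true.
  3 (successors {1, 5, 6}): φ is true.
  4 (successors {2, 5, 7}): φ is true.
  5 (successors {3, 4, 7}): φ is true.
  6 (successors {5, 6, 7}): φ is true.
  7 (successors {4, 5}): φ is true.
For instance, at 0:
  At 0: not Dia Dia q is false, Dia q is true, so not Dia Dia q or Dia q is true.
    At 0: Dia Dia q is true, so not Dia Dia q is false.
      At 0: Dia Dia q requires Dia q at some successor in {3, 5}.
        Dia q holds at 3, so Dia Dia q is true at 0.
    At 0: Dia q requires q at some successor in {3, 5}.
      q holds at 3, so Dia q is true at 0.
Satisfying worlds: {0, 1, 2, 3, 4, 5, 6, 7}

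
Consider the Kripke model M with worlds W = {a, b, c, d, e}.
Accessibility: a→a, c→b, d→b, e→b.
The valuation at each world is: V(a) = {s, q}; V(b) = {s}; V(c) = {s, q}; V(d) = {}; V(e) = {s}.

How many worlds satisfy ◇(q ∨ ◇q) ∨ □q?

2

Let φ = ◇(q ∨ ◇q) ∨ □q. Evaluate φ at each world:
  a (successors {a}): φ is true.
  b (successors ∅): φ is true.
  c (successors {b}): φ is false.
  d (successors {b}): φ is false.
  e (successors {b}): φ is false.
For instance, at d:
  At d: ◇(q ∨ ◇q) is false, □q is false, so ◇(q ∨ ◇q) ∨ □q is false.
    At d: ◇(q ∨ ◇q) requires q ∨ ◇q at some successor in {b}.
      At b: q ∨ ◇q is false.
    So ◇(q ∨ ◇q) is false at d.
    At d: □q requires q at every successor {b}.
      q fails at b, so □q is false at d.
Satisfying worlds: {a, b}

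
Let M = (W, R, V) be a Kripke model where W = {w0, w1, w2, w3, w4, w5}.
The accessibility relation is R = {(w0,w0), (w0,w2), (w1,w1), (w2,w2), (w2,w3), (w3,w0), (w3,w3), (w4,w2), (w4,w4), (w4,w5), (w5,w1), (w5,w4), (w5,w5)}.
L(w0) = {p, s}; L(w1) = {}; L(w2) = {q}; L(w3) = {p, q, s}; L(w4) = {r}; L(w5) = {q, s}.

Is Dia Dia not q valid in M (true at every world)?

Yes

Let φ = Dia Dia not q. Evaluate φ at each world:
  w0 (successors {w0, w2}): φ is true.
  w1 (successors {w1}): φ is true.
  w2 (successors {w2, w3}): φ is true.
  w3 (successors {w0, w3}): φ is true.
  w4 (successors {w2, w4, w5}): φ is true.
  w5 (successors {w1, w4, w5}): φ is true.
For instance, at w0:
  At w0: Dia Dia not q requires Dia not q at some successor in {w0, w2}.
    Dia not q holds at w0, so Dia Dia not q is true at w0.
      At w0: Dia not q requires not q at some successor in {w0, w2}.
        not q holds at w0, so Dia not q is true at w0.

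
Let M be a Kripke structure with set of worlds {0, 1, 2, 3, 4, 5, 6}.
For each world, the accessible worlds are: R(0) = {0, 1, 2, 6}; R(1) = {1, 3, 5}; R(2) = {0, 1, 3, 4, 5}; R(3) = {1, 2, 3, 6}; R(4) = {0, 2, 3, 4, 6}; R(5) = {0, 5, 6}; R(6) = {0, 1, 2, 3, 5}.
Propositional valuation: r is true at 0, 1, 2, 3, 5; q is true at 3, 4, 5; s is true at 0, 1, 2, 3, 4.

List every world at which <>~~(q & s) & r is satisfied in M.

1, 2, 3

Let φ = <>~~(q & s) & r. Evaluate φ at each world:
  0 (successors {0, 1, 2, 6}): φ is false.
  1 (successors {1, 3, 5}): φ is true.
  2 (successors {0, 1, 3, 4, 5}): φ is true.
  3 (successors {1, 2, 3, 6}): φ is true.
  4 (successors {0, 2, 3, 4, 6}): φ is false.
  5 (successors {0, 5, 6}): φ is false.
  6 (successors {0, 1, 2, 3, 5}): φ is false.
For instance, at 5:
  At 5: <>~~(q & s) is false, r is true, so <>~~(q & s) & r is false.
    At 5: <>~~(q & s) requires ~~(q & s) at some successor in {0, 5, 6}.
      At 0: ~~(q & s) is false.
      At 5: ~~(q & s) is false.
      At 6: ~~(q & s) is false.
    So <>~~(q & s) is false at 5.
Satisfying worlds: {1, 2, 3}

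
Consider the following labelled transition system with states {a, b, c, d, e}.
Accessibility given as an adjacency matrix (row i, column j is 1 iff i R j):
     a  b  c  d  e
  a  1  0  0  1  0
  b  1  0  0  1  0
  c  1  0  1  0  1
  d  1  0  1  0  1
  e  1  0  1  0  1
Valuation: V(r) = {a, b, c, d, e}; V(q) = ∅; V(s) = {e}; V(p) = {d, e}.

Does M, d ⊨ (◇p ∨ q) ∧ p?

At d: ◇p ∨ q is true, p is true, so (◇p ∨ q) ∧ p is true.
  At d: ◇p is true, q is false, so ◇p ∨ q is true.
    At d: ◇p requires p at some successor in {a, c, e}.
      p holds at e, so ◇p is true at d.

Yes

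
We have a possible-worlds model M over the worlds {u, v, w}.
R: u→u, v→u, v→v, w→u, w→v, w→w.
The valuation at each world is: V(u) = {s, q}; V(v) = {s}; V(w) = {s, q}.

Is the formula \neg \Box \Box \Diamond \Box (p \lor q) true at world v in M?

No

At v: \Box \Box \Diamond \Box (p \lor q) is true, so \neg \Box \Box \Diamond \Box (p \lor q) is false.
  At v: \Box \Box \Diamond \Box (p \lor q) requires \Box \Diamond \Box (p \lor q) at every successor {u, v}.
      At u: \Box \Diamond \Box (p \lor q) requires \Diamond \Box (p \lor q) at every successor {u}.
        At u: \Diamond \Box (p \lor q) is true.
      So \Box \Diamond \Box (p \lor q) is true at u.
      At v: \Box \Diamond \Box (p \lor q) requires \Diamond \Box (p \lor q) at every successor {u, v}.
        At u: \Diamond \Box (p \lor q) is true.
        At v: \Diamond \Box (p \lor q) is true.
      So \Box \Diamond \Box (p \lor q) is true at v.
  So \Box \Box \Diamond \Box (p \lor q) is true at v.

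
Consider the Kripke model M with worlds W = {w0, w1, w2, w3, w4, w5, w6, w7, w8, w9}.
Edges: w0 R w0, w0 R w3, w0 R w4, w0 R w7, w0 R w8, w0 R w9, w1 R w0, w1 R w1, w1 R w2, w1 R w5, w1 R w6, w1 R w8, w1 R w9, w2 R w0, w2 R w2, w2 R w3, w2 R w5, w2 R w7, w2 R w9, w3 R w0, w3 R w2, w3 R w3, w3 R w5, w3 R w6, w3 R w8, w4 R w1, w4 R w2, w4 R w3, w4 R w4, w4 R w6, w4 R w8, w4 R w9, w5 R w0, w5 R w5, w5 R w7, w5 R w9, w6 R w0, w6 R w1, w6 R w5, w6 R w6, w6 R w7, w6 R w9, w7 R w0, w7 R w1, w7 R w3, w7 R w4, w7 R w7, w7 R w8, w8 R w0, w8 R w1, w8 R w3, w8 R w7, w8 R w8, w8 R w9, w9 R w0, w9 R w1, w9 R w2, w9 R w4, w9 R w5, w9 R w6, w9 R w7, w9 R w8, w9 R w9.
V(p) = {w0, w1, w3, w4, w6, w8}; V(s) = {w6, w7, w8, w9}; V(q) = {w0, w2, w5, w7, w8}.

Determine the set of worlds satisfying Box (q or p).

w3, w7

Let φ = Box (q or p). Evaluate φ at each world:
  w0 (successors {w0, w3, w4, w7, w8, w9}): φ is false.
  w1 (successors {w0, w1, w2, w5, w6, w8, w9}): φ is false.
  w2 (successors {w0, w2, w3, w5, w7, w9}): φ is false.
  w3 (successors {w0, w2, w3, w5, w6, w8}): φ is true.
  w4 (successors {w1, w2, w3, w4, w6, w8, w9}): φ is false.
  w5 (successors {w0, w5, w7, w9}): φ is false.
  w6 (successors {w0, w1, w5, w6, w7, w9}): φ is false.
  w7 (successors {w0, w1, w3, w4, w7, w8}): φ is true.
  w8 (successors {w0, w1, w3, w7, w8, w9}): φ is false.
  w9 (successors {w0, w1, w2, w4, w5, w6, w7, w8, w9}): φ is false.
For instance, at w4:
  At w4: Box (q or p) requires q or p at every successor {w1, w2, w3, w4, w6, w8, w9}.
    q or p fails at w9, so Box (q or p) is false at w4.
Satisfying worlds: {w3, w7}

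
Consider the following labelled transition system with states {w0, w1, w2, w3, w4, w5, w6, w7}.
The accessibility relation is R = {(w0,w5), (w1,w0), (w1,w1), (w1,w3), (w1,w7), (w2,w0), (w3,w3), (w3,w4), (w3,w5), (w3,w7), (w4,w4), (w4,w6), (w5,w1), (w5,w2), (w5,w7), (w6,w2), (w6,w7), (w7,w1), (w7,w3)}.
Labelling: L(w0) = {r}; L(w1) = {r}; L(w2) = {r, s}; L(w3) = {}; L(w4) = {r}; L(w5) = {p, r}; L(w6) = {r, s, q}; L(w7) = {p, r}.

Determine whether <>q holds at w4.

At w4: <>q requires q at some successor in {w4, w6}.
  q holds at w6, so <>q is true at w4.

Yes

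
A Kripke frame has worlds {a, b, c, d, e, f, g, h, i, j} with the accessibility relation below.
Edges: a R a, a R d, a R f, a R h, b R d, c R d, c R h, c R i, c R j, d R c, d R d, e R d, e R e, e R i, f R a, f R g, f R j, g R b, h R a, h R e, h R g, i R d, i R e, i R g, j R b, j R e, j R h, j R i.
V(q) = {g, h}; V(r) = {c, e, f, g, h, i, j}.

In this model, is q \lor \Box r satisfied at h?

Yes

At h: q is true, \Box r is false, so q \lor \Box r is true.
  At h: \Box r requires r at every successor {a, e, g}.
    r fails at a, so \Box r is false at h.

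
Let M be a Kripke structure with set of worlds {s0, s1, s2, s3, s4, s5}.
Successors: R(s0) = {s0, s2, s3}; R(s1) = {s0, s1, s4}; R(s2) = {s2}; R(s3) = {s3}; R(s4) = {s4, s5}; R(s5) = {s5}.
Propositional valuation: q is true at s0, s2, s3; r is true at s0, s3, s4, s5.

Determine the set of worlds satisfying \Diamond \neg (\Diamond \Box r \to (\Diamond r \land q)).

Let φ = \Diamond \neg (\Diamond \Box r \to (\Diamond r \land q)). Evaluate φ at each world:
  s0 (successors {s0, s2, s3}): φ is false.
  s1 (successors {s0, s1, s4}): φ is true.
  s2 (successors {s2}): φ is false.
  s3 (successors {s3}): φ is false.
  s4 (successors {s4, s5}): φ is true.
  s5 (successors {s5}): φ is true.
For instance, at s2:
  At s2: \Diamond \neg (\Diamond \Box r \to (\Diamond r \land q)) requires \neg (\Diamond \Box r \to (\Diamond r \land q)) at some successor in {s2}.
    At s2: \neg (\Diamond \Box r \to (\Diamond r \land q)) is false.
  So \Diamond \neg (\Diamond \Box r \to (\Diamond r \land q)) is false at s2.
Satisfying worlds: {s1, s4, s5}

s1, s4, s5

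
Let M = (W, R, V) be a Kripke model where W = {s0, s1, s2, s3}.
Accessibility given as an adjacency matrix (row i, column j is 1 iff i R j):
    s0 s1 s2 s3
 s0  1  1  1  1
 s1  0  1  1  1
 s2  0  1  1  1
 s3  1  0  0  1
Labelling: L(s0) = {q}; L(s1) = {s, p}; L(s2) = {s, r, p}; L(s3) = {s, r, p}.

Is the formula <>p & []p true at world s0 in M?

At s0: <>p is true, []p is false, so <>p & []p is false.
  At s0: <>p requires p at some successor in {s0, s1, s2, s3}.
    p holds at s1, so <>p is true at s0.
  At s0: []p requires p at every successor {s0, s1, s2, s3}.
    p fails at s0, so []p is false at s0.

No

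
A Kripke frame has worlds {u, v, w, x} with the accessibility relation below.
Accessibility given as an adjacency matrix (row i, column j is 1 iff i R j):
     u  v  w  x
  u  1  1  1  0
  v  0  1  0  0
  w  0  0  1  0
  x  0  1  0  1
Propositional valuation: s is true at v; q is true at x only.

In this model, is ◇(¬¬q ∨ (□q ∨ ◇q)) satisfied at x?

At x: ◇(¬¬q ∨ (□q ∨ ◇q)) requires ¬¬q ∨ (□q ∨ ◇q) at some successor in {v, x}.
  ¬¬q ∨ (□q ∨ ◇q) holds at x, so ◇(¬¬q ∨ (□q ∨ ◇q)) is true at x.
    At x: ¬¬q is true, □q ∨ ◇q is true, so ¬¬q ∨ (□q ∨ ◇q) is true.
      At x: □q is false, ◇q is true, so □q ∨ ◇q is true.

Yes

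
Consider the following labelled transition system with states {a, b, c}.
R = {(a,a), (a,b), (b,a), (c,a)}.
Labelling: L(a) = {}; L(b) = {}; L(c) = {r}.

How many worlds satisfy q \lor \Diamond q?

Let φ = q \lor \Diamond q. Evaluate φ at each world:
  a (successors {a, b}): φ is false.
  b (successors {a}): φ is false.
  c (successors {a}): φ is false.
For instance, at a:
  At a: q is false, \Diamond q is false, so q \lor \Diamond q is false.
    At a: \Diamond q requires q at some successor in {a, b}.
      At a: q is false.
      At b: q is false.
    So \Diamond q is false at a.
Satisfying worlds: none.

0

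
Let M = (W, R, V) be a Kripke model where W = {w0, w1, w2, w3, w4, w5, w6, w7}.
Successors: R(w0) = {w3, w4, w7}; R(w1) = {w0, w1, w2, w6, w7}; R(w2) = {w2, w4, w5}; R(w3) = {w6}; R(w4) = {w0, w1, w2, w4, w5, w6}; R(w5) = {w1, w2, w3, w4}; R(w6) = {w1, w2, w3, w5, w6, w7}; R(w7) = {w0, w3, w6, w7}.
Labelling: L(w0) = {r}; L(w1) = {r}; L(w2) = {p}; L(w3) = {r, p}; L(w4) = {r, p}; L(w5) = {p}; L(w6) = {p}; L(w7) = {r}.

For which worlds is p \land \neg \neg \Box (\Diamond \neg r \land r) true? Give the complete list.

Let φ = p \land \neg \neg \Box (\Diamond \neg r \land r). Evaluate φ at each world:
  w0 (successors {w3, w4, w7}): φ is false.
  w1 (successors {w0, w1, w2, w6, w7}): φ is false.
  w2 (successors {w2, w4, w5}): φ is false.
  w3 (successors {w6}): φ is false.
  w4 (successors {w0, w1, w2, w4, w5, w6}): φ is false.
  w5 (successors {w1, w2, w3, w4}): φ is false.
  w6 (successors {w1, w2, w3, w5, w6, w7}): φ is false.
  w7 (successors {w0, w3, w6, w7}): φ is false.
For instance, at w2:
  At w2: p is true, \neg \neg \Box (\Diamond \neg r \land r) is false, so p \land \neg \neg \Box (\Diamond \neg r \land r) is false.
    At w2: \neg \Box (\Diamond \neg r \land r) is true, so \neg \neg \Box (\Diamond \neg r \land r) is false.
      At w2: \Box (\Diamond \neg r \land r) is false, so \neg \Box (\Diamond \neg r \land r) is true.
Satisfying worlds: none.

none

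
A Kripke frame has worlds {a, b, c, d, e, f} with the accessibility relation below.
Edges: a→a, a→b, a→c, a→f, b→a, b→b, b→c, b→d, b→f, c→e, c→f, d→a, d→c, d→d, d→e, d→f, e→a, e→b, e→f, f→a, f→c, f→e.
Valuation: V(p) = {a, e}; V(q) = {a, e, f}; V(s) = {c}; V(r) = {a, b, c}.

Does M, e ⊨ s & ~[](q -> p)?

At e: s is false, ~[](q -> p) is true, so s & ~[](q -> p) is false.
  At e: [](q -> p) is false, so ~[](q -> p) is true.
    At e: [](q -> p) requires q -> p at every successor {a, b, f}.
      q -> p fails at f, so [](q -> p) is false at e.

No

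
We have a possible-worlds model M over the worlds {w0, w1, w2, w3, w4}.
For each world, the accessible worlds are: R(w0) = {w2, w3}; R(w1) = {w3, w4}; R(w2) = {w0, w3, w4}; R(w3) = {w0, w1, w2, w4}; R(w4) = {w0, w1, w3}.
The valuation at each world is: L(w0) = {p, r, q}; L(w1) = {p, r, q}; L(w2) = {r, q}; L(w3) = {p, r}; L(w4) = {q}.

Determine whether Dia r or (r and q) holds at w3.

Yes

At w3: Dia r is true, r and q is false, so Dia r or (r and q) is true.
  At w3: Dia r requires r at some successor in {w0, w1, w2, w4}.
    r holds at w0, so Dia r is true at w3.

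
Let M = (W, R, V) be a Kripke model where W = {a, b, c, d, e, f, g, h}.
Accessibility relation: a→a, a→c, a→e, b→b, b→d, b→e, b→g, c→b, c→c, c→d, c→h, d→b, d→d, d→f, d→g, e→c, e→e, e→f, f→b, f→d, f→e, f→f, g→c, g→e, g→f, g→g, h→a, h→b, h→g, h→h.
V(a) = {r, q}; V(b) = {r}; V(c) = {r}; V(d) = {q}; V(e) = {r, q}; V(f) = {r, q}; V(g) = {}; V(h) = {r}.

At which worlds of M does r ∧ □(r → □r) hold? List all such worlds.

Let φ = r ∧ □(r → □r). Evaluate φ at each world:
  a (successors {a, c, e}): φ is false.
  b (successors {b, d, e, g}): φ is false.
  c (successors {b, c, d, h}): φ is false.
  d (successors {b, d, f, g}): φ is false.
  e (successors {c, e, f}): φ is false.
  f (successors {b, d, e, f}): φ is false.
  g (successors {c, e, f, g}): φ is false.
  h (successors {a, b, g, h}): φ is false.
For instance, at d:
  At d: r is false, □(r → □r) is false, so r ∧ □(r → □r) is false.
    At d: □(r → □r) requires r → □r at every successor {b, d, f, g}.
      r → □r fails at b, so □(r → □r) is false at d.
Satisfying worlds: none.

none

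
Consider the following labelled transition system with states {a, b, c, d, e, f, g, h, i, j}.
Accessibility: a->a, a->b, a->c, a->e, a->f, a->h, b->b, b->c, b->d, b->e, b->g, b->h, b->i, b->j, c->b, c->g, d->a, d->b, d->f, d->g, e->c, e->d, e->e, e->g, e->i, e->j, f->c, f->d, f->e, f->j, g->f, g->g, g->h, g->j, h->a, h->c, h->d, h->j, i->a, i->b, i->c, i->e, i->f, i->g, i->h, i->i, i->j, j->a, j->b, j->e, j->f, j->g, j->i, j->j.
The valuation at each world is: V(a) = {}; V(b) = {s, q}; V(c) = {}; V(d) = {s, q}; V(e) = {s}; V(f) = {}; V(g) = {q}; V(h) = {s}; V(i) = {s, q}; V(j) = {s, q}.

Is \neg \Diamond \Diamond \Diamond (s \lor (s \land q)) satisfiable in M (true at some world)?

No

Let φ = \neg \Diamond \Diamond \Diamond (s \lor (s \land q)). Evaluate φ at each world:
  a (successors {a, b, c, e, f, h}): φ is false.
  b (successors {b, c, d, e, g, h, i, j}): φ is false.
  c (successors {b, g}): φ is false.
  d (successors {a, b, f, g}): φ is false.
  e (successors {c, d, e, g, i, j}): φ is false.
  f (successors {c, d, e, j}): φ is false.
  g (successors {f, g, h, j}): φ is false.
  h (successors {a, c, d, j}): φ is false.
  i (successors {a, b, c, e, f, g, h, i, j}): φ is false.
  j (successors {a, b, e, f, g, i, j}): φ is false.
For instance, at i:
  At i: \Diamond \Diamond \Diamond (s \lor (s \land q)) is true, so \neg \Diamond \Diamond \Diamond (s \lor (s \land q)) is false.
    At i: \Diamond \Diamond \Diamond (s \lor (s \land q)) requires \Diamond \Diamond (s \lor (s \land q)) at some successor in {a, b, c, e, f, g, h, i, j}.
      \Diamond \Diamond (s \lor (s \land q)) holds at a, so \Diamond \Diamond \Diamond (s \lor (s \land q)) is true at i.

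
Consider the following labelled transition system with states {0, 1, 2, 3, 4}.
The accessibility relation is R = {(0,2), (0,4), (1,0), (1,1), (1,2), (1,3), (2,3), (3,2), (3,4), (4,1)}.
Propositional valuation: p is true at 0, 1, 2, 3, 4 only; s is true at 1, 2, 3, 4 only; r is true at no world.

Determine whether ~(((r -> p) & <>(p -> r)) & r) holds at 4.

Yes

Recall that <>ψ holds at a world iff ψ holds at some accessible world.
At 4: ((r -> p) & <>(p -> r)) & r is false, so ~(((r -> p) & <>(p -> r)) & r) is true.
  At 4: (r -> p) & <>(p -> r) is false, r is false, so ((r -> p) & <>(p -> r)) & r is false.
    At 4: r -> p is true, <>(p -> r) is false, so (r -> p) & <>(p -> r) is false.
      At 4: <>(p -> r) requires p -> r at some successor in {1}.
        At 1: p -> r is false.
      So <>(p -> r) is false at 4.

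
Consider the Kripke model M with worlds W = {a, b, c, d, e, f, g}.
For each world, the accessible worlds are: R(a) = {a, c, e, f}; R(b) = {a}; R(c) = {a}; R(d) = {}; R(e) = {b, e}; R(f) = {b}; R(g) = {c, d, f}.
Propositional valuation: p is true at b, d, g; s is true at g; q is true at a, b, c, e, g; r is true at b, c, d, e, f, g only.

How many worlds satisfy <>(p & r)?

3

Let φ = <>(p & r). Evaluate φ at each world:
  a (successors {a, c, e, f}): φ is false.
  b (successors {a}): φ is false.
  c (successors {a}): φ is false.
  d (successors ∅): φ is false.
  e (successors {b, e}): φ is true.
  f (successors {b}): φ is true.
  g (successors {c, d, f}): φ is true.
For instance, at g:
  At g: <>(p & r) requires p & r at some successor in {c, d, f}.
    p & r holds at d, so <>(p & r) is true at g.
Satisfying worlds: {e, f, g}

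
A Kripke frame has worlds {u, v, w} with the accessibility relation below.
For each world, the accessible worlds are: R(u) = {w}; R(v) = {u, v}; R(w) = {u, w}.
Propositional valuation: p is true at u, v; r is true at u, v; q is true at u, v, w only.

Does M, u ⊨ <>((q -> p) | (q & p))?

No

At u: <>((q -> p) | (q & p)) requires (q -> p) | (q & p) at some successor in {w}.
  At w: (q -> p) | (q & p) is false.
So <>((q -> p) | (q & p)) is false at u.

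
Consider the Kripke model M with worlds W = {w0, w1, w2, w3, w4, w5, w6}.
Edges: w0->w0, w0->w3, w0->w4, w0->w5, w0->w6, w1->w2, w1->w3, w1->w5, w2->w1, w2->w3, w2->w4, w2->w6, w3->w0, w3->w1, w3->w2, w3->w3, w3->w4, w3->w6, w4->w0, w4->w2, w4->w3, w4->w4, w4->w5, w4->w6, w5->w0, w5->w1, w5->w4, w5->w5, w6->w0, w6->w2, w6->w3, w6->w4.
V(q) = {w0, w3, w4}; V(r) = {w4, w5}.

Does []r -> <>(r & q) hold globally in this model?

Let φ = []r -> <>(r & q). Evaluate φ at each world:
  w0 (successors {w0, w3, w4, w5, w6}): φ is true.
  w1 (successors {w2, w3, w5}): φ is true.
  w2 (successors {w1, w3, w4, w6}): φ is true.
  w3 (successors {w0, w1, w2, w3, w4, w6}): φ is true.
  w4 (successors {w0, w2, w3, w4, w5, w6}): φ is true.
  w5 (successors {w0, w1, w4, w5}): φ is true.
  w6 (successors {w0, w2, w3, w4}): φ is true.
For instance, at w1:
  At w1: []r is false, <>(r & q) is false, so []r -> <>(r & q) is true.
    At w1: []r requires r at every successor {w2, w3, w5}.
      r fails at w2, so []r is false at w1.
    At w1: <>(r & q) requires r & q at some successor in {w2, w3, w5}.
      At w2: r & q is false.
      At w3: r & q is false.
      At w5: r & q is false.
    So <>(r & q) is false at w1.

Yes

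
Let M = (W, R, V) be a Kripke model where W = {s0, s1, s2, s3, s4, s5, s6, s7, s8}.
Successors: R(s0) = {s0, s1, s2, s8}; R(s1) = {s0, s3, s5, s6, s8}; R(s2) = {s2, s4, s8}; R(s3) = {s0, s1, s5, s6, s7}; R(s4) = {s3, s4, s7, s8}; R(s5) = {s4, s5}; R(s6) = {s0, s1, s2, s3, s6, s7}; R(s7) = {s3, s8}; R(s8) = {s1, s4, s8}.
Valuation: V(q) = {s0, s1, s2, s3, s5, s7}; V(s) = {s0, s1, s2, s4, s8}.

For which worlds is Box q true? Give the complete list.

Let φ = Box q. Evaluate φ at each world:
  s0 (successors {s0, s1, s2, s8}): φ is false.
  s1 (successors {s0, s3, s5, s6, s8}): φ is false.
  s2 (successors {s2, s4, s8}): φ is false.
  s3 (successors {s0, s1, s5, s6, s7}): φ is false.
  s4 (successors {s3, s4, s7, s8}): φ is false.
  s5 (successors {s4, s5}): φ is false.
  s6 (successors {s0, s1, s2, s3, s6, s7}): φ is false.
  s7 (successors {s3, s8}): φ is false.
  s8 (successors {s1, s4, s8}): φ is false.
For instance, at s7:
  At s7: Box q requires q at every successor {s3, s8}.
    q fails at s8, so Box q is false at s7.
Satisfying worlds: none.

none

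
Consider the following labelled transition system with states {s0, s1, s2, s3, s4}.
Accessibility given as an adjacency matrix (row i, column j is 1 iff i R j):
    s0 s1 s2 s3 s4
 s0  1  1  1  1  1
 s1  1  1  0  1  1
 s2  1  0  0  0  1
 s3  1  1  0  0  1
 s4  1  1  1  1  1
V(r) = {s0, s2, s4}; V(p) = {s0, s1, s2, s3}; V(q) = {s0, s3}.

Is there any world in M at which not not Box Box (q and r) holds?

No

Let φ = not not Box Box (q and r). Evaluate φ at each world:
  s0 (successors {s0, s1, s2, s3, s4}): φ is false.
  s1 (successors {s0, s1, s3, s4}): φ is false.
  s2 (successors {s0, s4}): φ is false.
  s3 (successors {s0, s1, s4}): φ is false.
  s4 (successors {s0, s1, s2, s3, s4}): φ is false.
For instance, at s0:
  At s0: not Box Box (q and r) is true, so not not Box Box (q and r) is false.
    At s0: Box Box (q and r) is false, so not Box Box (q and r) is true.
      At s0: Box Box (q and r) requires Box (q and r) at every successor {s0, s1, s2, s3, s4}.
        Box (q and r) fails at s0, so Box Box (q and r) is false at s0.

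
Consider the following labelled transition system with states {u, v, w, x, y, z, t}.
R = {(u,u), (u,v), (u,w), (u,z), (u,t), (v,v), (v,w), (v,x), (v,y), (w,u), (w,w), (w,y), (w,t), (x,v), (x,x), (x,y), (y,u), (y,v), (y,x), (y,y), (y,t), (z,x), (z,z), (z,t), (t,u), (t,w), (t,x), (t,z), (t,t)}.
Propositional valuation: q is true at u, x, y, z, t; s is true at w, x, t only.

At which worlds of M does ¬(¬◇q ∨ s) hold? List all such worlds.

Recall that ◇ψ holds at a world iff ψ holds at some accessible world.
Let φ = ¬(¬◇q ∨ s). Evaluate φ at each world:
  u (successors {u, v, w, z, t}): φ is true.
  v (successors {v, w, x, y}): φ is true.
  w (successors {u, w, y, t}): φ is false.
  x (successors {v, x, y}): φ is false.
  y (successors {u, v, x, y, t}): φ is true.
  z (successors {x, z, t}): φ is true.
  t (successors {u, w, x, z, t}): φ is false.
For instance, at v:
  At v: ¬◇q ∨ s is false, so ¬(¬◇q ∨ s) is true.
    At v: ¬◇q is false, s is false, so ¬◇q ∨ s is false.
      At v: ◇q is true, so ¬◇q is false.
Satisfying worlds: {u, v, y, z}

u, v, y, z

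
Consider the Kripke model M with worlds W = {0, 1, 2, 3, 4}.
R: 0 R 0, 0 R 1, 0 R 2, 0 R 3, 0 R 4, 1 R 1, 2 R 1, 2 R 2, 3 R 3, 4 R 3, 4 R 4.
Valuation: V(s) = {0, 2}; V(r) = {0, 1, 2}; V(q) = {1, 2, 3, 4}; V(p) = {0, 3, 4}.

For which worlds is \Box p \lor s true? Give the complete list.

0, 2, 3, 4

Let φ = \Box p \lor s. Evaluate φ at each world:
  0 (successors {0, 1, 2, 3, 4}): φ is true.
  1 (successors {1}): φ is false.
  2 (successors {1, 2}): φ is true.
  3 (successors {3}): φ is true.
  4 (successors {3, 4}): φ is true.
For instance, at 4:
  At 4: \Box p is true, s is false, so \Box p \lor s is true.
    At 4: \Box p requires p at every successor {3, 4}.
      At 3: p is true.
      At 4: p is true.
    So \Box p is true at 4.
Satisfying worlds: {0, 2, 3, 4}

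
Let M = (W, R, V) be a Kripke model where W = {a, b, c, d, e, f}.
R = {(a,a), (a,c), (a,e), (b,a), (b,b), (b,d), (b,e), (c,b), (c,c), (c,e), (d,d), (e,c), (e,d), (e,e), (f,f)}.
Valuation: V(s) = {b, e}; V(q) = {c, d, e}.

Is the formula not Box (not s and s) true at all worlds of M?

Yes

Let φ = not Box (not s and s). Evaluate φ at each world:
  a (successors {a, c, e}): φ is true.
  b (successors {a, b, d, e}): φ is true.
  c (successors {b, c, e}): φ is true.
  d (successors {d}): φ is true.
  e (successors {c, d, e}): φ is true.
  f (successors {f}): φ is true.
For instance, at c:
  At c: Box (not s and s) is false, so not Box (not s and s) is true.
    At c: Box (not s and s) requires not s and s at every successor {b, c, e}.
      not s and s fails at b, so Box (not s and s) is false at c.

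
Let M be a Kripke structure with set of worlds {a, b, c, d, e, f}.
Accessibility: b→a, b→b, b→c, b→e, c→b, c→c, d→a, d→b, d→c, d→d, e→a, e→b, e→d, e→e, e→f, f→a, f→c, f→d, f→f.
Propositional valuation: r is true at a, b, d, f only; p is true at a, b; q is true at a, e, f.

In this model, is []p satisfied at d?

No

At d: []p requires p at every successor {a, b, c, d}.
  p fails at c, so []p is false at d.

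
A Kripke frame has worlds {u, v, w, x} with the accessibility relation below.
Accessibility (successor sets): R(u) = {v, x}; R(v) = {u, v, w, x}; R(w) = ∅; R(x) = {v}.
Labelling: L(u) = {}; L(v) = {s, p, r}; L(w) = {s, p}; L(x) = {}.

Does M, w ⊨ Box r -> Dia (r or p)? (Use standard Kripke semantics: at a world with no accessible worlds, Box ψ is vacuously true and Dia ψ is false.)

No

At w: Box r is true, Dia (r or p) is false, so Box r -> Dia (r or p) is false.
  At w: no accessible worlds, so Box r holds vacuously.
  At w: no accessible worlds, so Dia (r or p) is false.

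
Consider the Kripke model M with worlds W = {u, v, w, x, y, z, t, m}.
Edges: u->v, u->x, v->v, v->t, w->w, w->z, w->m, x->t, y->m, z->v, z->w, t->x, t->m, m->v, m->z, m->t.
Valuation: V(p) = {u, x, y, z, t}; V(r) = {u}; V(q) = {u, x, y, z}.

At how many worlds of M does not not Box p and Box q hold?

Let φ = not not Box p and Box q. Evaluate φ at each world:
  u (successors {v, x}): φ is false.
  v (successors {v, t}): φ is false.
  w (successors {w, z, m}): φ is false.
  x (successors {t}): φ is false.
  y (successors {m}): φ is false.
  z (successors {v, w}): φ is false.
  t (successors {x, m}): φ is false.
  m (successors {v, z, t}): φ is false.
For instance, at v:
  At v: not not Box p is false, Box q is false, so not not Box p and Box q is false.
    At v: not Box p is true, so not not Box p is false.
      At v: Box p is false, so not Box p is true.
    At v: Box q requires q at every successor {v, t}.
      q fails at v, so Box q is false at v.
Satisfying worlds: none.

0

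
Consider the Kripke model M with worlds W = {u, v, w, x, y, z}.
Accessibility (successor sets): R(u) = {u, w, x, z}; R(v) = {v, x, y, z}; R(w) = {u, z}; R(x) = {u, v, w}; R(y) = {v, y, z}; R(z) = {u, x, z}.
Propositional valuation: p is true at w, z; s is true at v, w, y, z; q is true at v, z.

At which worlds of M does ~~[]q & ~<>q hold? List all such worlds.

Let φ = ~~[]q & ~<>q. Evaluate φ at each world:
  u (successors {u, w, x, z}): φ is false.
  v (successors {v, x, y, z}): φ is false.
  w (successors {u, z}): φ is false.
  x (successors {u, v, w}): φ is false.
  y (successors {v, y, z}): φ is false.
  z (successors {u, x, z}): φ is false.
For instance, at x:
  At x: ~~[]q is false, ~<>q is false, so ~~[]q & ~<>q is false.
    At x: ~[]q is true, so ~~[]q is false.
      At x: []q is false, so ~[]q is true.
    At x: <>q is true, so ~<>q is false.
      At x: <>q requires q at some successor in {u, v, w}.
        q holds at v, so <>q is true at x.
Satisfying worlds: none.

none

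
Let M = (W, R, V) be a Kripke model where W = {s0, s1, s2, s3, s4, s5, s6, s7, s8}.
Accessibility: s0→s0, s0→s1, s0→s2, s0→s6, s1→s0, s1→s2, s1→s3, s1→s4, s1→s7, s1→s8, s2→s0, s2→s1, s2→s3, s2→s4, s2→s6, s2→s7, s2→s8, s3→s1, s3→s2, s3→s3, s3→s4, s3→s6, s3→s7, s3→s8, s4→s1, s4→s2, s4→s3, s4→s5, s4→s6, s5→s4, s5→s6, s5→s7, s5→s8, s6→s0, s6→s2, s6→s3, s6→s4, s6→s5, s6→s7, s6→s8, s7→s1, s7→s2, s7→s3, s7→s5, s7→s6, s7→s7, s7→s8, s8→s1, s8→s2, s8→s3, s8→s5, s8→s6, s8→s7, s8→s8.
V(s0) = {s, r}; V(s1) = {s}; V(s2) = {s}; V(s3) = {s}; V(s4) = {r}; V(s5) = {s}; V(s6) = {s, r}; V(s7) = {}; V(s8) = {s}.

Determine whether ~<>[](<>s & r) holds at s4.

Yes

Recall that []ψ holds at a world iff ψ holds at every accessible world, and <>ψ holds iff ψ holds at some accessible world.
At s4: <>[](<>s & r) is false, so ~<>[](<>s & r) is true.
  At s4: <>[](<>s & r) requires [](<>s & r) at some successor in {s1, s2, s3, s5, s6}.
    At s1: [](<>s & r) is false.
    At s2: [](<>s & r) is false.
    At s3: [](<>s & r) is false.
    At s5: [](<>s & r) is false.
    At s6: [](<>s & r) is false.
  So <>[](<>s & r) is false at s4.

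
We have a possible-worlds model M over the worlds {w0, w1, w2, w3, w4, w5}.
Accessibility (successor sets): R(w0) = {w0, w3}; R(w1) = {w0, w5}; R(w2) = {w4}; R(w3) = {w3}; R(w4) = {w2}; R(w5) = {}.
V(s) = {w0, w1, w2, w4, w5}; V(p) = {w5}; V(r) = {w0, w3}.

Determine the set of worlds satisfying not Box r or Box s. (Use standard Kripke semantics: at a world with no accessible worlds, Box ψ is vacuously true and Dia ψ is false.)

w1, w2, w4, w5

Let φ = not Box r or Box s. Evaluate φ at each world:
  w0 (successors {w0, w3}): φ is false.
  w1 (successors {w0, w5}): φ is true.
  w2 (successors {w4}): φ is true.
  w3 (successors {w3}): φ is false.
  w4 (successors {w2}): φ is true.
  w5 (successors ∅): φ is true.
For instance, at w4:
  At w4: not Box r is true, Box s is true, so not Box r or Box s is true.
    At w4: Box r is false, so not Box r is true.
      At w4: Box r requires r at every successor {w2}.
        r fails at w2, so Box r is false at w4.
    At w4: Box s requires s at every successor {w2}.
      At w2: s is true.
    So Box s is true at w4.
Satisfying worlds: {w1, w2, w4, w5}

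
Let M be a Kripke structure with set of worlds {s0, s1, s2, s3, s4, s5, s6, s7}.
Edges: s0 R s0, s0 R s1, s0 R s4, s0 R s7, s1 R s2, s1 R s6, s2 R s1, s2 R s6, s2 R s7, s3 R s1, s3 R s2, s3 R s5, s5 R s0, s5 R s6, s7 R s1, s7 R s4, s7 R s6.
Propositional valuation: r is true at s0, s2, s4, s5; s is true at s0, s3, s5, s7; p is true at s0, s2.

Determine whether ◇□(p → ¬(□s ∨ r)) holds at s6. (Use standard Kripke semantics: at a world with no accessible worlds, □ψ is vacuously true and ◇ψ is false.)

No

At s6: no accessible worlds, so ◇□(p → ¬(□s ∨ r)) is false.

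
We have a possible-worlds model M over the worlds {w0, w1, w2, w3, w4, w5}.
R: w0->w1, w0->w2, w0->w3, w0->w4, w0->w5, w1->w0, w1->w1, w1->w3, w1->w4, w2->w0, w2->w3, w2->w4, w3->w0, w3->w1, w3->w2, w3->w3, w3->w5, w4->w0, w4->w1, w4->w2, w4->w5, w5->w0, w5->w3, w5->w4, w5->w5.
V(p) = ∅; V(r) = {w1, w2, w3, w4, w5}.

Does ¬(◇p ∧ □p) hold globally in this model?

Recall that □ψ holds at a world iff ψ holds at every accessible world, and ◇ψ holds iff ψ holds at some accessible world.
Let φ = ¬(◇p ∧ □p). Evaluate φ at each world:
  w0 (successors {w1, w2, w3, w4, w5}): φ is true.
  w1 (successors {w0, w1, w3, w4}): φ is true.
  w2 (successors {w0, w3, w4}): φ is true.
  w3 (successors {w0, w1, w2, w3, w5}): φ is true.
  w4 (successors {w0, w1, w2, w5}): φ is true.
  w5 (successors {w0, w3, w4, w5}): φ is true.
For instance, at w0:
  At w0: ◇p ∧ □p is false, so ¬(◇p ∧ □p) is true.
    At w0: ◇p is false, □p is false, so ◇p ∧ □p is false.
      At w0: ◇p requires p at some successor in {w1, w2, w3, w4, w5}.
        At w1: p is false.
        At w2: p is false.
        At w3: p is false.
        At w4: p is false.
        At w5: p is false.
      So ◇p is false at w0.
      At w0: □p requires p at every successor {w1, w2, w3, w4, w5}.
        p fails at w1, so □p is false at w0.

Yes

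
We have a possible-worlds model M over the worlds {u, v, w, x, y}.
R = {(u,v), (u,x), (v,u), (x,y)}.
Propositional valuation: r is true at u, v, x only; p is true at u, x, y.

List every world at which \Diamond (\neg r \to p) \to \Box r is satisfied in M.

u, v, w, y

Recall that \Box ψ holds at a world iff ψ holds at every accessible world, and \Diamond ψ holds iff ψ holds at some accessible world.
Let φ = \Diamond (\neg r \to p) \to \Box r. Evaluate φ at each world:
  u (successors {v, x}): φ is true.
  v (successors {u}): φ is true.
  w (successors ∅): φ is true.
  x (successors {y}): φ is false.
  y (successors ∅): φ is true.
For instance, at u:
  At u: \Diamond (\neg r \to p) is true, \Box r is true, so \Diamond (\neg r \to p) \to \Box r is true.
    At u: \Diamond (\neg r \to p) requires \neg r \to p at some successor in {v, x}.
      \neg r \to p holds at v, so \Diamond (\neg r \to p) is true at u.
    At u: \Box r requires r at every successor {v, x}.
      At v: r is true.
      At x: r is true.
    So \Box r is true at u.
Satisfying worlds: {u, v, w, y}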